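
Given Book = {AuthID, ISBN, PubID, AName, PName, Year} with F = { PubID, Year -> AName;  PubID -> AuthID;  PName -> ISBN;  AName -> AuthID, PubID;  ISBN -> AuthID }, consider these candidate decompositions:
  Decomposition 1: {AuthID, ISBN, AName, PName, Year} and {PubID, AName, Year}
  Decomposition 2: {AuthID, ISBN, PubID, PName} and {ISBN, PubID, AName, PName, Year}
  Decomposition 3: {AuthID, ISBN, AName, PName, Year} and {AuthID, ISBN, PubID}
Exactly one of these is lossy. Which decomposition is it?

Decomposition 3

Decomposition 1: common = {AName, Year}, closure = {AuthID, PubID, AName, Year} → lossless.
Decomposition 2: common = {ISBN, PubID, PName}, closure = {AuthID, ISBN, PubID, PName} → lossless.
Decomposition 3: common = {AuthID, ISBN}, closure = {AuthID, ISBN} → lossy.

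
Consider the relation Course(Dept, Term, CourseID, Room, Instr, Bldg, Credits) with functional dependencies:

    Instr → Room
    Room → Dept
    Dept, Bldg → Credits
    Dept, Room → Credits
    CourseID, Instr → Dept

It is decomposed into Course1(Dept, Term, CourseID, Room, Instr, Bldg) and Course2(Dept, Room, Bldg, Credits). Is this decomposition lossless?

Yes

Common attributes: Course1 ∩ Course2 = {Dept, Room, Bldg}.
Closure of {Dept, Room, Bldg}: Dept, Bldg → Credits applies, adding Credits. So (Dept, Room, Bldg)⁺ = {Dept, Room, Bldg, Credits}.
This closure contains every attribute of Course2, so Course1 ∩ Course2 → Course2. The join is lossless.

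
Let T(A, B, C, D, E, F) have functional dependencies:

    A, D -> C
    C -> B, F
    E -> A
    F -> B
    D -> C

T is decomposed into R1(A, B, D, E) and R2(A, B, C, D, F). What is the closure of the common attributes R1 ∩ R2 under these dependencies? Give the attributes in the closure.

A, B, C, D, F

R1 ∩ R2 = {A, B, D}.
A, D → C applies, adding C
C → B, F applies, adding F
Closure: {A, B, C, D, F}.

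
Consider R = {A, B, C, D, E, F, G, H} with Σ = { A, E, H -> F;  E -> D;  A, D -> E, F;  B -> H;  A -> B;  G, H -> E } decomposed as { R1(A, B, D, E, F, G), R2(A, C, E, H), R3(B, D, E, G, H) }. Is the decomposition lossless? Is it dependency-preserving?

Lossless test (chase): Rows 1 and 2 agree on E; apply E→D and equate their D entries. Rows 1 and 2 agree on A, D; apply A, D→E, F and equate their E, F entries. Rows 1 and 3 agree on B; apply B→H and equate their H entries. Rows 1 and 2 agree on A; apply A→B and equate their B entries. No row becomes fully distinguished — the join is lossy.
Dependency preservation: A, E, H → F is not contained in any single fragment, but the restricted closure of its left-hand side across the fragments still reaches the right-hand side; the remaining FDs each lie inside some fragment. All dependencies are preserved.

lossy but dependency-preserving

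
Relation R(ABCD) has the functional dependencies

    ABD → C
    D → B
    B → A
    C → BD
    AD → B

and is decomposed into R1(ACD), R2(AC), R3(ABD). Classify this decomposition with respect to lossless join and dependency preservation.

lossless and dependency-preserving

Lossless test (chase): Rows 1 and 3 agree on D; apply D→B and equate their B entries. Rows 1 and 2 agree on C; apply C→BD and equate their BD entries. Rows 1 and 3 agree on ABD; apply ABD→C and equate their C entries. Row 1 is now all distinguished symbols — the join is lossless.
Dependency preservation: ABD → C; C → BD are not contained in any single fragment, but the restricted closure of each left-hand side across the fragments still reaches the right-hand side; the remaining FDs each lie inside some fragment. All dependencies are preserved.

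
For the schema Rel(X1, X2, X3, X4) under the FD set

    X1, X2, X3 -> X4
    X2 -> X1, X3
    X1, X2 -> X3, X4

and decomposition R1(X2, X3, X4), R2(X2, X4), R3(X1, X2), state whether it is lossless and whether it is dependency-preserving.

Lossless test (chase): Rows 1 and 2 agree on X2; apply X2→X1, X3 and equate their X1, X3 entries. Rows 1 and 3 agree on X2; apply X2→X1, X3 and equate their X1, X3 entries. Rows 1 and 3 agree on X1, X2; apply X1, X2→X3, X4 and equate their X3, X4 entries. Row 1 is now all distinguished symbols — the join is lossless.
Dependency preservation: X1, X2, X3 → X4; X2 → X1, X3; X1, X2 → X3, X4 are not contained in any single fragment, but the restricted closure of each left-hand side across the fragments still reaches the right-hand side; the remaining FDs each lie inside some fragment. All dependencies are preserved.

lossless and dependency-preserving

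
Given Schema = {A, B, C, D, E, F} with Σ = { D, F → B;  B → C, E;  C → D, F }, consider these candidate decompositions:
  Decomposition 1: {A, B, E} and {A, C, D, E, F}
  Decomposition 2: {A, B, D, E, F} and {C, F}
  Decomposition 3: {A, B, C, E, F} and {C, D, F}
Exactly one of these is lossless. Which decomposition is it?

Decomposition 3

Decomposition 1: common = {A, E}, closure = {A, E} → lossy.
Decomposition 2: common = {F}, closure = {F} → lossy.
Decomposition 3: common = {C, F}, closure = {B, C, D, E, F} → lossless.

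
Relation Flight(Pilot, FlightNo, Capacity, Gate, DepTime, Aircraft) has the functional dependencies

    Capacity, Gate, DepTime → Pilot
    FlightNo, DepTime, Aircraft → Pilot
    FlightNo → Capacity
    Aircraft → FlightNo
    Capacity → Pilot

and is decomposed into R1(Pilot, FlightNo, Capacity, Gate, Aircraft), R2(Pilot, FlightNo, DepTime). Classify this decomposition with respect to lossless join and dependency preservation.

Lossless test: (Pilot, FlightNo)⁺ = {Pilot, FlightNo, Capacity}, which is a superkey of neither fragment — lossy.
Dependency preservation: Capacity, Gate, DepTime → Pilot; FlightNo, DepTime, Aircraft → Pilot are not contained in any single fragment, but the restricted closure of each left-hand side across the fragments still reaches the right-hand side; the remaining FDs each lie inside some fragment. All dependencies are preserved.

lossy but dependency-preserving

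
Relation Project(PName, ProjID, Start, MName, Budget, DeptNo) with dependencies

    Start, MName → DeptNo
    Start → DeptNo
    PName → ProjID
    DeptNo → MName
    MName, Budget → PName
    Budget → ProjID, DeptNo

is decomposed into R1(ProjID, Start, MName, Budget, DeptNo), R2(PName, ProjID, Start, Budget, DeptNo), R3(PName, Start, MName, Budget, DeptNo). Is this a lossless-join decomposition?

Chase test. Columns are PName, ProjID, Start, MName, Budget, DeptNo; row i has aⱼ where attribute j ∈ Ri, else bᵢⱼ.
Initial tableau (one row per fragment):
  row 1: b11 a2 a3 a4 a5 a6
  row 2: a1 a2 a3 b24 a5 a6
  row 3: a1 b32 a3 a4 a5 a6
Rows 2 and 3 agree on PName; apply PName→ProjID and equate their ProjID entries.
Rows 1 and 2 agree on DeptNo; apply DeptNo→MName and equate their MName entries.
Rows 1 and 2 agree on MName, Budget; apply MName, Budget→PName and equate their PName entries.
Row 1 is now all distinguished symbols — the join is lossless.

Yes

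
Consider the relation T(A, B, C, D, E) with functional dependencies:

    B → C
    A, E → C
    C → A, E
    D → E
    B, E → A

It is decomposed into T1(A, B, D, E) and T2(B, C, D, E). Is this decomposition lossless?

Common attributes: T1 ∩ T2 = {B, D, E}.
Closure of {B, D, E}: B → C applies, adding C; C → A, E applies, adding A. So (B, D, E)⁺ = {A, B, C, D, E}.
This closure contains every attribute of T1, so T1 ∩ T2 → T1. The join is lossless.

Yes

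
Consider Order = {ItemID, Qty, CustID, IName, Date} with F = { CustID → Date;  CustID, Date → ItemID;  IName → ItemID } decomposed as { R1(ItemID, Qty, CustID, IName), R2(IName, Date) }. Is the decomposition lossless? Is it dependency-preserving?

lossy and not dependency-preserving

Lossless test: (IName)⁺ = {ItemID, IName}, which is a superkey of neither fragment — lossy.
Dependency preservation: the restricted closure of {CustID} across the fragments never reaches {Date}, so CustID → Date cannot be enforced without a join — not preserved.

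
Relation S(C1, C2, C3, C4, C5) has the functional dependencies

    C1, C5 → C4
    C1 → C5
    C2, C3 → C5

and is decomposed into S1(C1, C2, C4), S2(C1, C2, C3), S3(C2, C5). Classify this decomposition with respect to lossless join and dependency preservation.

lossy and not dependency-preserving

Lossless test (chase): Rows 1 and 2 agree on C1; apply C1→C5 and equate their C5 entries. Rows 1 and 2 agree on C1, C5; apply C1, C5→C4 and equate their C4 entries. No row becomes fully distinguished — the join is lossy.
Dependency preservation: the restricted closure of {C1} across the fragments never reaches {C5}, so C1 → C5 cannot be enforced without a join — not preserved.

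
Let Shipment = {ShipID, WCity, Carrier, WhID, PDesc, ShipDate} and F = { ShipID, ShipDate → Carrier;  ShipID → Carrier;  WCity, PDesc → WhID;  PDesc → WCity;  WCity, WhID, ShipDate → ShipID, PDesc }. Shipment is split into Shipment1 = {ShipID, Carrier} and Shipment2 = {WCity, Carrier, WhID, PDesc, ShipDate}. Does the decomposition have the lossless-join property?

No

Common attributes: Shipment1 ∩ Shipment2 = {Carrier}.
No dependency enlarges {Carrier}, so (Carrier)⁺ = {Carrier}.
The closure contains neither all of Shipment1 = {ShipID, Carrier} nor all of Shipment2 = {WCity, Carrier, WhID, PDesc, ShipDate}, so the common attributes are not a superkey of either fragment. The join is lossy.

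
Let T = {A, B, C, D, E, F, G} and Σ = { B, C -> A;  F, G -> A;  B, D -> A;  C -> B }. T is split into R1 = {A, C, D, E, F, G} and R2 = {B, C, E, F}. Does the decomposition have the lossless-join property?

Common attributes: R1 ∩ R2 = {C, E, F}.
Closure of {C, E, F}: C → B applies, adding B; B, C → A applies, adding A. So (C, E, F)⁺ = {A, B, C, E, F}.
This closure contains every attribute of R2, so R1 ∩ R2 → R2. The join is lossless.

Yes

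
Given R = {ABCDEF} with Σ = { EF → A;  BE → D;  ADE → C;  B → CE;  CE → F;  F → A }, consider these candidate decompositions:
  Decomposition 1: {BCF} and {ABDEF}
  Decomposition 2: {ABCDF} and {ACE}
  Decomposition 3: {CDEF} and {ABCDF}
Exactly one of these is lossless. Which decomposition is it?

Decomposition 1

Decomposition 1: common = {BF}, closure = {ABCDEF} → lossless.
Decomposition 2: common = {AC}, closure = {AC} → lossy.
Decomposition 3: common = {CDF}, closure = {ACDF} → lossy.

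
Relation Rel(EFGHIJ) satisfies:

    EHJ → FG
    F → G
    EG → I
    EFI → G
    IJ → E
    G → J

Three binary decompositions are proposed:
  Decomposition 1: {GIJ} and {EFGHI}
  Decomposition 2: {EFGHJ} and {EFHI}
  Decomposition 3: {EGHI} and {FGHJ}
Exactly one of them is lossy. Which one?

Decomposition 3

Decomposition 1: common = {GI}, closure = {EGIJ} → lossless.
Decomposition 2: common = {EFH}, closure = {EFGHIJ} → lossless.
Decomposition 3: common = {GH}, closure = {GHJ} → lossy.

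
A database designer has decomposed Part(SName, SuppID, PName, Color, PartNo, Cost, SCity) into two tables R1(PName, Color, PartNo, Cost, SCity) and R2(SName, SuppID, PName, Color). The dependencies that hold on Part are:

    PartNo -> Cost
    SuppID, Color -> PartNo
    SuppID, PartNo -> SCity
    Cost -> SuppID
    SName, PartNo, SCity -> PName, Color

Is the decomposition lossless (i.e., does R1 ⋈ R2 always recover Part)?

Common attributes: R1 ∩ R2 = {PName, Color}.
No dependency enlarges {PName, Color}, so (PName, Color)⁺ = {PName, Color}.
The closure contains neither all of R1 = {PName, Color, PartNo, Cost, SCity} nor all of R2 = {SName, SuppID, PName, Color}, so the common attributes are not a superkey of either fragment. The join is lossy.

No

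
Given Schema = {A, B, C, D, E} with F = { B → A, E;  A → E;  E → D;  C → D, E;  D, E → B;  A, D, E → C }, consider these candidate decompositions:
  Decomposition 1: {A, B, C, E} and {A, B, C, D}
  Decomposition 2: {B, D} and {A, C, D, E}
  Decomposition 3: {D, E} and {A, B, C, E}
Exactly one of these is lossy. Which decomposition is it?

Decomposition 2

Decomposition 1: common = {A, B, C}, closure = {A, B, C, D, E} → lossless.
Decomposition 2: common = {D}, closure = {D} → lossy.
Decomposition 3: common = {E}, closure = {A, B, C, D, E} → lossless.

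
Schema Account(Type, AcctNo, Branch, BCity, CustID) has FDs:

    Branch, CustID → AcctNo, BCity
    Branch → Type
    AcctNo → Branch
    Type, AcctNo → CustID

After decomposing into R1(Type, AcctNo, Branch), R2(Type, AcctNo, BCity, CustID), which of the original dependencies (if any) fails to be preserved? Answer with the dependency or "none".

Branch, CustID → AcctNo, BCity

Check Branch, CustID → AcctNo, BCity: no single fragment contains all of {AcctNo, Branch, BCity, CustID}, and the restricted closure of {Branch, CustID} across the fragments never reaches {AcctNo, BCity}.
Branch → Type is preserved.
AcctNo → Branch is preserved.
Type, AcctNo → CustID is preserved.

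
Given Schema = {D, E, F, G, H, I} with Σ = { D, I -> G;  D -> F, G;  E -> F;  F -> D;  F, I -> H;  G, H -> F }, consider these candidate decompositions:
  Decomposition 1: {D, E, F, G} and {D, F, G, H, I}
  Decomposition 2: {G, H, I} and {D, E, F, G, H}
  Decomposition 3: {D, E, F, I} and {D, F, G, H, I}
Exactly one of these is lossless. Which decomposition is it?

Decomposition 3

Decomposition 1: common = {D, F, G}, closure = {D, F, G} → lossy.
Decomposition 2: common = {G, H}, closure = {D, F, G, H} → lossy.
Decomposition 3: common = {D, F, I}, closure = {D, F, G, H, I} → lossless.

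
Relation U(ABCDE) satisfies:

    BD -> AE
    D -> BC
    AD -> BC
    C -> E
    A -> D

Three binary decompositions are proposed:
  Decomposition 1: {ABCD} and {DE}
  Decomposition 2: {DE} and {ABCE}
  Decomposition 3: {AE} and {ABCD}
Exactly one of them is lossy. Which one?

Decomposition 1: common = {D}, closure = {ABCDE} → lossless.
Decomposition 2: common = {E}, closure = {E} → lossy.
Decomposition 3: common = {A}, closure = {ABCDE} → lossless.

Decomposition 2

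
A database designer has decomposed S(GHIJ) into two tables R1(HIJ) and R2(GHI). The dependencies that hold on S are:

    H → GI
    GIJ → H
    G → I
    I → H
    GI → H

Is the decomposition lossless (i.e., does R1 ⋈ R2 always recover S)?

Common attributes: R1 ∩ R2 = {HI}.
Closure of {HI}: H → GI applies, adding G. So (HI)⁺ = {GHI}.
This closure contains every attribute of R2, so R1 ∩ R2 → R2. The join is lossless.

Yes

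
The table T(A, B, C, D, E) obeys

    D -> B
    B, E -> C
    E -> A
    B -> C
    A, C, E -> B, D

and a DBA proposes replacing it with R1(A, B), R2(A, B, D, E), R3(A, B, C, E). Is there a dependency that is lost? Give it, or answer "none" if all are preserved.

D → B lies within R2.
B, E → C lies within R3.
E → A lies within R2.
B → C lies within R3.
A, C, E → B, D: restricted closure across fragments reaches B, D.
Every dependency is enforceable on the fragments, so the decomposition is dependency-preserving.

none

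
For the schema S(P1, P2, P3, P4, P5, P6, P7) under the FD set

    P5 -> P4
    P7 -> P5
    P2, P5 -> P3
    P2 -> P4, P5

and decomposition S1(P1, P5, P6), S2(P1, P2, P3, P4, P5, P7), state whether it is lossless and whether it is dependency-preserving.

Lossless test: (P1, P5)⁺ = {P1, P4, P5}, which is a superkey of neither fragment — lossy.
Dependency preservation: every FD's attributes lie within a single fragment, so each can be enforced locally — preserved.

lossy but dependency-preserving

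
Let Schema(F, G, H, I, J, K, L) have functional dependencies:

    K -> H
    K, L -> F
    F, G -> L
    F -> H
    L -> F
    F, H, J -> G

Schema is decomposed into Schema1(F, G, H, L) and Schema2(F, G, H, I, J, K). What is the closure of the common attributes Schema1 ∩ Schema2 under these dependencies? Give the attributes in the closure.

F, G, H, L

Schema1 ∩ Schema2 = {F, G, H}.
F, G → L applies, adding L
Closure: {F, G, H, L}.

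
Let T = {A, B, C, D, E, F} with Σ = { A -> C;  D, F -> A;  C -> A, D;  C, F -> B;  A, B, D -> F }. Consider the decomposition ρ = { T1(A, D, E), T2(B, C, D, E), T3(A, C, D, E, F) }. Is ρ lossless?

No

Chase test. Columns are A, B, C, D, E, F; row i has aⱼ where attribute j ∈ Ti, else bᵢⱼ.
Initial tableau (one row per fragment):
  row 1: a1 b12 b13 a4 a5 b16
  row 2: b21 a2 a3 a4 a5 b26
  row 3: a1 b32 a3 a4 a5 a6
Rows 1 and 3 agree on A; apply A→C and equate their C entries.
Rows 1 and 2 agree on C; apply C→A, D and equate their A, D entries.
No row becomes fully distinguished — the join is lossy.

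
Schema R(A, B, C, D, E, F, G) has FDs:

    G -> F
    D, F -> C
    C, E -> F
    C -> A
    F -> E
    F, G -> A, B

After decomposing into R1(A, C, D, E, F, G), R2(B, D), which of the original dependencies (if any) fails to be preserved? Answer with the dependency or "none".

F, G -> A, B

Check F, G → A, B: no single fragment contains all of {A, B, F, G}, and the restricted closure of {F, G} across the fragments never reaches {A, B}.
G → F is preserved.
D, F → C is preserved.
C, E → F is preserved.
C → A is preserved.
F → E is preserved.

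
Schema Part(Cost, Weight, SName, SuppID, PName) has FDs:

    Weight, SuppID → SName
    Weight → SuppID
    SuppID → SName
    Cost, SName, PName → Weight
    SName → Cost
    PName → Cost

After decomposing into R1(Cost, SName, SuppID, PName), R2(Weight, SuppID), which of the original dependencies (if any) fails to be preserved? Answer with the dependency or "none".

Check Cost, SName, PName → Weight: no single fragment contains all of {Cost, Weight, SName, PName}, and the restricted closure of {Cost, SName, PName} across the fragments never reaches {Weight}.
Weight, SuppID → SName is preserved.
Weight → SuppID is preserved.
SuppID → SName is preserved.
SName → Cost is preserved.
PName → Cost is preserved.

Cost, SName, PName → Weight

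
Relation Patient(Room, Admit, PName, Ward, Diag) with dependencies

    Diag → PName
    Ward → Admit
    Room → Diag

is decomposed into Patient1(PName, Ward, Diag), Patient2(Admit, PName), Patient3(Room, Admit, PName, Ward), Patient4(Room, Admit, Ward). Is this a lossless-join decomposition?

Chase test. Columns are Room, Admit, PName, Ward, Diag; row i has aⱼ where attribute j ∈ Patienti, else bᵢⱼ.
Initial tableau (one row per fragment):
  row 1: b11 b12 a3 a4 a5
  row 2: b21 a2 a3 b24 b25
  row 3: a1 a2 a3 a4 b35
  row 4: a1 a2 b43 a4 b45
Rows 1 and 3 agree on Ward; apply Ward→Admit and equate their Admit entries.
Rows 3 and 4 agree on Room; apply Room→Diag and equate their Diag entries.
Rows 3 and 4 agree on Diag; apply Diag→PName and equate their PName entries.
No row becomes fully distinguished — the join is lossy.

No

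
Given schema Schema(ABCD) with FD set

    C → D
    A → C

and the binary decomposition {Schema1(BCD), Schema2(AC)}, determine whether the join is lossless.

Common attributes: Schema1 ∩ Schema2 = {C}.
Closure of {C}: C → D applies, adding D. So (C)⁺ = {CD}.
The closure contains neither all of Schema1 = {BCD} nor all of Schema2 = {AC}, so the common attributes are not a superkey of either fragment. The join is lossy.

No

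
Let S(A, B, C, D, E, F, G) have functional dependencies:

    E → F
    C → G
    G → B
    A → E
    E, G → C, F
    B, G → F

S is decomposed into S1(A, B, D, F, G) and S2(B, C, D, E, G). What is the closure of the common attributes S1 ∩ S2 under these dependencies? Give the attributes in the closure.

S1 ∩ S2 = {B, D, G}.
B, G → F applies, adding F
Closure: {B, D, F, G}.

B, D, F, G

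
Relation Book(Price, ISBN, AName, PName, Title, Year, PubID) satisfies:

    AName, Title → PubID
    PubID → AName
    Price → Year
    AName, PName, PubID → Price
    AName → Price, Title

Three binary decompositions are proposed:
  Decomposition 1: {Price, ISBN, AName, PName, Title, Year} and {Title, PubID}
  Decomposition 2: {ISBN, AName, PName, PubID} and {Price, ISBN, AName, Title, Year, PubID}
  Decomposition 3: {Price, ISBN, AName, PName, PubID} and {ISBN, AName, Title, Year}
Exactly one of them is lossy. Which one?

Decomposition 1: common = {Title}, closure = {Title} → lossy.
Decomposition 2: common = {ISBN, AName, PubID}, closure = {Price, ISBN, AName, Title, Year, PubID} → lossless.
Decomposition 3: common = {ISBN, AName}, closure = {Price, ISBN, AName, Title, Year, PubID} → lossless.

Decomposition 1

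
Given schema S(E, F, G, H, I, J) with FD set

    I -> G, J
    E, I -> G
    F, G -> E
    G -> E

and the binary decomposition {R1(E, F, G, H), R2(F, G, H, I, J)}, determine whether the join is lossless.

Yes

Common attributes: R1 ∩ R2 = {F, G, H}.
Closure of {F, G, H}: F, G → E applies, adding E. So (F, G, H)⁺ = {E, F, G, H}.
This closure contains every attribute of R1, so R1 ∩ R2 → R1. The join is lossless.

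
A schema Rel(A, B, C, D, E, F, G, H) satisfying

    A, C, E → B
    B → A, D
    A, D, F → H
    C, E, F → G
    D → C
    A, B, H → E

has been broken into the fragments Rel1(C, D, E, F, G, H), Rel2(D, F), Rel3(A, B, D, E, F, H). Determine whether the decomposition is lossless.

Chase test. Columns are A, B, C, D, E, F, G, H; row i has aⱼ where attribute j ∈ Reli, else bᵢⱼ.
Initial tableau (one row per fragment):
  row 1: b11 b12 a3 a4 a5 a6 a7 a8
  row 2: b21 b22 b23 a4 b25 a6 b27 b28
  row 3: a1 a2 b33 a4 a5 a6 b37 a8
Rows 1 and 2 agree on D; apply D→C and equate their C entries.
Rows 1 and 3 agree on D; apply D→C and equate their C entries.
Rows 1 and 3 agree on C, E, F; apply C, E, F→G and equate their G entries.
Row 3 is now all distinguished symbols — the join is lossless.

Yes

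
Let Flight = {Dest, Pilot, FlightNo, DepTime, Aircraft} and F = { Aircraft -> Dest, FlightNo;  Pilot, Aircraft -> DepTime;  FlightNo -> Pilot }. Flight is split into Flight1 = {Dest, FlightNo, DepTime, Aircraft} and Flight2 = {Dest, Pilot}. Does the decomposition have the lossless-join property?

No

Common attributes: Flight1 ∩ Flight2 = {Dest}.
No dependency enlarges {Dest}, so (Dest)⁺ = {Dest}.
The closure contains neither all of Flight1 = {Dest, FlightNo, DepTime, Aircraft} nor all of Flight2 = {Dest, Pilot}, so the common attributes are not a superkey of either fragment. The join is lossy.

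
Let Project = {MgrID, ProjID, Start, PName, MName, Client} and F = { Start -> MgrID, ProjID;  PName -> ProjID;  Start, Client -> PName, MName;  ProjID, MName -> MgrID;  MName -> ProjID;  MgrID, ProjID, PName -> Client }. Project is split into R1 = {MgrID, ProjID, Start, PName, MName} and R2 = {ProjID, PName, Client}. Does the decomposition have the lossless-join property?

Common attributes: R1 ∩ R2 = {ProjID, PName}.
No dependency enlarges {ProjID, PName}, so (ProjID, PName)⁺ = {ProjID, PName}.
The closure contains neither all of R1 = {MgrID, ProjID, Start, PName, MName} nor all of R2 = {ProjID, PName, Client}, so the common attributes are not a superkey of either fragment. The join is lossy.

No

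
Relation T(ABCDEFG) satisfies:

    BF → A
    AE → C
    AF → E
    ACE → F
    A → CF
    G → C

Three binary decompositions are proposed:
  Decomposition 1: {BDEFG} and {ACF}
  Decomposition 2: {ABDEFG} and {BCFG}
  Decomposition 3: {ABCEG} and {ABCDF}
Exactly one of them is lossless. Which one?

Decomposition 1: common = {F}, closure = {F} → lossy.
Decomposition 2: common = {BFG}, closure = {ABCEFG} → lossless.
Decomposition 3: common = {ABC}, closure = {ABCEF} → lossy.

Decomposition 2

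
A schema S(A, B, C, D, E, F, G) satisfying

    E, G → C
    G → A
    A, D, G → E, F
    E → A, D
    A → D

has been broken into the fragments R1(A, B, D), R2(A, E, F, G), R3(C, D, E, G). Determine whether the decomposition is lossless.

Chase test. Columns are A, B, C, D, E, F, G; row i has aⱼ where attribute j ∈ Ri, else bᵢⱼ.
Initial tableau (one row per fragment):
  row 1: a1 a2 b13 a4 b15 b16 b17
  row 2: a1 b22 b23 b24 a5 a6 a7
  row 3: b31 b32 a3 a4 a5 b36 a7
Rows 2 and 3 agree on E, G; apply E, G→C and equate their C entries.
Rows 2 and 3 agree on G; apply G→A and equate their A entries.
Rows 2 and 3 agree on E; apply E→A, D and equate their A, D entries.
Rows 2 and 3 agree on A, D, G; apply A, D, G→E, F and equate their E, F entries.
No row becomes fully distinguished — the join is lossy.

No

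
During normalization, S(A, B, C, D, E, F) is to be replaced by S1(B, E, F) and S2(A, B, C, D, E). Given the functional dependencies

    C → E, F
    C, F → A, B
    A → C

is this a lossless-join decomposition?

Common attributes: S1 ∩ S2 = {B, E}.
No dependency enlarges {B, E}, so (B, E)⁺ = {B, E}.
The closure contains neither all of S1 = {B, E, F} nor all of S2 = {A, B, C, D, E}, so the common attributes are not a superkey of either fragment. The join is lossy.

No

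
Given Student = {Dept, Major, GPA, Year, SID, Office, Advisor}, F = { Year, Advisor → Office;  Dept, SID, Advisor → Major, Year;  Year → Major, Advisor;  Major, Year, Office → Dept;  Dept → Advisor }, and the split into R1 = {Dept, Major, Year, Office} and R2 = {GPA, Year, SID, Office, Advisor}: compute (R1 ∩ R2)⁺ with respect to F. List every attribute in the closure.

R1 ∩ R2 = {Year, Office}.
Year → Major, Advisor applies, adding Major, Advisor
Major, Year, Office → Dept applies, adding Dept
Closure: {Dept, Major, Year, Office, Advisor}.

Dept, Major, Year, Office, Advisor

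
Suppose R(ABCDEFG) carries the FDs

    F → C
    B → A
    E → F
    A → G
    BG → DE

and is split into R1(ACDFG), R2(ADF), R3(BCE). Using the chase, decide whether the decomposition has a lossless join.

No

Chase test. Columns are ABCDEFG; row i has aⱼ where attribute j ∈ Ri, else bᵢⱼ.
Initial tableau (one row per fragment):
  row 1: a1 b12 a3 a4 b15 a6 a7
  row 2: a1 b22 b23 a4 b25 a6 b27
  row 3: b31 a2 a3 b34 a5 b36 b37
Rows 1 and 2 agree on F; apply F→C and equate their C entries.
Rows 1 and 2 agree on A; apply A→G and equate their G entries.
No row becomes fully distinguished — the join is lossy.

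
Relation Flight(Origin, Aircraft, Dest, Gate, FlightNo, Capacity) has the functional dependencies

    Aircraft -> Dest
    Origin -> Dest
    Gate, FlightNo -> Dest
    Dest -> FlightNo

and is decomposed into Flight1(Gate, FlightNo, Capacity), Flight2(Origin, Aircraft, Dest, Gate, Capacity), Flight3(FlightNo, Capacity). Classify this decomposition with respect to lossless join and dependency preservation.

lossy and not dependency-preserving

Lossless test (chase): applying each FD to every pair of rows produces no changes in the tableau, so no row becomes fully distinguished — the join is lossy.
Dependency preservation: the restricted closure of {Gate, FlightNo} across the fragments never reaches {Dest}, so Gate, FlightNo → Dest cannot be enforced without a join — not preserved.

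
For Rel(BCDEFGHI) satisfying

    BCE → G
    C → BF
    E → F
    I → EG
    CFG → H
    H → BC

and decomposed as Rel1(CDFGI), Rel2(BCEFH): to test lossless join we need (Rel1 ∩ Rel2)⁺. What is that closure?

Rel1 ∩ Rel2 = {CF}.
C → BF applies, adding B
Closure: {BCF}.

BCF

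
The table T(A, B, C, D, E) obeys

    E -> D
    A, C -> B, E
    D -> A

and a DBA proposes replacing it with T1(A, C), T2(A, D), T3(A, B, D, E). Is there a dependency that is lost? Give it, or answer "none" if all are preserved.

A, C -> B, E

Check A, C → B, E: no single fragment contains all of {A, B, C, E}, and the restricted closure of {A, C} across the fragments never reaches {B, E}.
E → D is preserved.
D → A is preserved.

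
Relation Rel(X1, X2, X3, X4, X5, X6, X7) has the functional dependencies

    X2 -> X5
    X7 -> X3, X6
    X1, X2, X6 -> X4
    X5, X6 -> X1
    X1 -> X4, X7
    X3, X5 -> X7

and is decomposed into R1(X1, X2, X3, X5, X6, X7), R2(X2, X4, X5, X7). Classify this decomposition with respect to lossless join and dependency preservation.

Lossless test: (X2, X5, X7)⁺ = {X1, X2, X3, X4, X5, X6, X7}, which contains all of one fragment — lossless.
Dependency preservation: the restricted closure of {X1} across the fragments never reaches {X4, X7}, so X1 → X4, X7 cannot be enforced without a join — not preserved.

lossless but not dependency-preserving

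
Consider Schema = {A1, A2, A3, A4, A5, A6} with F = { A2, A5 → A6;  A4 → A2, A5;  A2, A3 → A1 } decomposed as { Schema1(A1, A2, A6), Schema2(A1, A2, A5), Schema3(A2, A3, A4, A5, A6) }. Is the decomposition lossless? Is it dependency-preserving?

Lossless test (chase): Rows 2 and 3 agree on A2, A5; apply A2, A5→A6 and equate their A6 entries. No row becomes fully distinguished — the join is lossy.
Dependency preservation: the restricted closure of {A2, A3} across the fragments never reaches {A1}, so A2, A3 → A1 cannot be enforced without a join — not preserved.

lossy and not dependency-preserving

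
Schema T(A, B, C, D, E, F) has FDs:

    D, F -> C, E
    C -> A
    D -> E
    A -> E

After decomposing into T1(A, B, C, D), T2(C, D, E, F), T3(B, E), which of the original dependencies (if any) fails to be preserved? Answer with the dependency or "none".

Check A → E: no single fragment contains all of {A, E}, and the restricted closure of {A} across the fragments never reaches {E}.
D, F → C, E is preserved.
C → A is preserved.
D → E is preserved.

A -> E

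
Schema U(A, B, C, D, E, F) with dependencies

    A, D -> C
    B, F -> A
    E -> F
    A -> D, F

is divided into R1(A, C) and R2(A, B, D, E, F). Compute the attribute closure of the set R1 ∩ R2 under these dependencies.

R1 ∩ R2 = {A}.
A → D, F applies, adding D, F
A, D → C applies, adding C
Closure: {A, C, D, F}.

A, C, D, F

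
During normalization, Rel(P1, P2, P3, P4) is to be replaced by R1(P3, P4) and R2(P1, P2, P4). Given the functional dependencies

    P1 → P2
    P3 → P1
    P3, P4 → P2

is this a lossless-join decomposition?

Common attributes: R1 ∩ R2 = {P4}.
No dependency enlarges {P4}, so (P4)⁺ = {P4}.
The closure contains neither all of R1 = {P3, P4} nor all of R2 = {P1, P2, P4}, so the common attributes are not a superkey of either fragment. The join is lossy.

No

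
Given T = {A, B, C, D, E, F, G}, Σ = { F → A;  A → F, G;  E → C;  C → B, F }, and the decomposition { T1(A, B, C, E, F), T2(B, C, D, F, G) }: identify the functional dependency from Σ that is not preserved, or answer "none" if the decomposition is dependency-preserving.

none

F → A lies within T1.
A → F, G: restricted closure across fragments reaches F, G.
E → C lies within T1.
C → B, F lies within T1.
Every dependency is enforceable on the fragments, so the decomposition is dependency-preserving.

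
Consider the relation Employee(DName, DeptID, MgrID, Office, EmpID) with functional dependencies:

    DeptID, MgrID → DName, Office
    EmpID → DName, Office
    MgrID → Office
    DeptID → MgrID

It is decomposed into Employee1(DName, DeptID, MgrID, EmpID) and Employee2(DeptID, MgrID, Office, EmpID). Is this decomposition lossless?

Yes

Common attributes: Employee1 ∩ Employee2 = {DeptID, MgrID, EmpID}.
Closure of {DeptID, MgrID, EmpID}: DeptID, MgrID → DName, Office applies, adding DName, Office. So (DeptID, MgrID, EmpID)⁺ = {DName, DeptID, MgrID, Office, EmpID}.
This closure contains every attribute of Employee1, so Employee1 ∩ Employee2 → Employee1. The join is lossless.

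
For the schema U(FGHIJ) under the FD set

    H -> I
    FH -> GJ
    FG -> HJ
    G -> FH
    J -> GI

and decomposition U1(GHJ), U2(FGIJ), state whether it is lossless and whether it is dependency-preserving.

lossless but not dependency-preserving

Lossless test: (GJ)⁺ = {FGHIJ}, which contains all of one fragment — lossless.
Dependency preservation: the restricted closure of {H} across the fragments never reaches {I}, so H → I cannot be enforced without a join — not preserved.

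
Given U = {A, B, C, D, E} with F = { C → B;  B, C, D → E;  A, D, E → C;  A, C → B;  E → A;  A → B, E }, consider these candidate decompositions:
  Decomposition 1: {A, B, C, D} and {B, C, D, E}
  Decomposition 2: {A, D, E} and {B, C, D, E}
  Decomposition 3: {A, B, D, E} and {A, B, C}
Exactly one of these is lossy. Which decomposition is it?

Decomposition 1: common = {B, C, D}, closure = {A, B, C, D, E} → lossless.
Decomposition 2: common = {D, E}, closure = {A, B, C, D, E} → lossless.
Decomposition 3: common = {A, B}, closure = {A, B, E} → lossy.

Decomposition 3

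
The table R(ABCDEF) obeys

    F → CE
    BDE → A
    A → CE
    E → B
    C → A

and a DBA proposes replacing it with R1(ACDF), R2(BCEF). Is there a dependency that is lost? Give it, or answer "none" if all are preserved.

Check BDE → A: no single fragment contains all of {ABDE}, and the restricted closure of {BDE} across the fragments never reaches {A}.
F → CE is preserved.
A → CE is preserved.
E → B is preserved.
C → A is preserved.

BDE → A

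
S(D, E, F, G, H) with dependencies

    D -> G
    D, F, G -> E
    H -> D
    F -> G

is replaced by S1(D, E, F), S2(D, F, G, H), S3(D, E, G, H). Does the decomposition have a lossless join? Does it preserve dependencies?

Lossless test (chase): Rows 1 and 2 agree on D; apply D→G and equate their G entries. Rows 1 and 2 agree on D, F, G; apply D, F, G→E and equate their E entries. Row 2 is now all distinguished symbols — the join is lossless.
Dependency preservation: D, F, G → E is not contained in any single fragment, but the restricted closure of its left-hand side across the fragments still reaches the right-hand side; the remaining FDs each lie inside some fragment. All dependencies are preserved.

lossless and dependency-preserving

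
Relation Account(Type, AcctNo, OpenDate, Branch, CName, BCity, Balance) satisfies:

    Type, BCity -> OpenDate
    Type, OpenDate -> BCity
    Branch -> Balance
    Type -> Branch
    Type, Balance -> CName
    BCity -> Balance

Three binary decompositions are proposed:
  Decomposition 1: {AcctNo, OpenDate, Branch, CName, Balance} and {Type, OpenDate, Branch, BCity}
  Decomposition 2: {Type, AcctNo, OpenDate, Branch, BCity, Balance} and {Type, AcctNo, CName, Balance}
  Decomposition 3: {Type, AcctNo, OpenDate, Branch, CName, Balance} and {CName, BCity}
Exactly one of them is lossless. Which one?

Decomposition 1: common = {OpenDate, Branch}, closure = {OpenDate, Branch, Balance} → lossy.
Decomposition 2: common = {Type, AcctNo, Balance}, closure = {Type, AcctNo, Branch, CName, Balance} → lossless.
Decomposition 3: common = {CName}, closure = {CName} → lossy.

Decomposition 2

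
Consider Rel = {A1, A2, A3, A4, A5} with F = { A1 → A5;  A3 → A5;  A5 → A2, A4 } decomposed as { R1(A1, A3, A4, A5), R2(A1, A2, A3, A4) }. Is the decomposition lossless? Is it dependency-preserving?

Lossless test: (A1, A3, A4)⁺ = {A1, A2, A3, A4, A5}, which contains all of one fragment — lossless.
Dependency preservation: the restricted closure of {A5} across the fragments never reaches {A2, A4}, so A5 → A2, A4 cannot be enforced without a join — not preserved.

lossless but not dependency-preserving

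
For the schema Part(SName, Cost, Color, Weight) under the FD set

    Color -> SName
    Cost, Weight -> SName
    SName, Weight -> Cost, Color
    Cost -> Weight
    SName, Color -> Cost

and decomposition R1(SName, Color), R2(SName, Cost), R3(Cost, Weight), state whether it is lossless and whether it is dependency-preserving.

Lossless test (chase): Rows 2 and 3 agree on Cost; apply Cost→Weight and equate their Weight entries. Rows 2 and 3 agree on Cost, Weight; apply Cost, Weight→SName and equate their SName entries. Rows 2 and 3 agree on SName, Weight; apply SName, Weight→Cost, Color and equate their Cost, Color entries. No row becomes fully distinguished — the join is lossy.
Dependency preservation: the restricted closure of {SName, Weight} across the fragments never reaches {Cost, Color}, so SName, Weight → Cost, Color cannot be enforced without a join — not preserved.

lossy and not dependency-preserving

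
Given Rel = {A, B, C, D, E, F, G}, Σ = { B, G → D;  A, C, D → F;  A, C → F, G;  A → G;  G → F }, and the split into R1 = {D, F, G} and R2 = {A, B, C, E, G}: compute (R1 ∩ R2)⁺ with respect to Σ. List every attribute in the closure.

R1 ∩ R2 = {G}.
G → F applies, adding F
Closure: {F, G}.

F, G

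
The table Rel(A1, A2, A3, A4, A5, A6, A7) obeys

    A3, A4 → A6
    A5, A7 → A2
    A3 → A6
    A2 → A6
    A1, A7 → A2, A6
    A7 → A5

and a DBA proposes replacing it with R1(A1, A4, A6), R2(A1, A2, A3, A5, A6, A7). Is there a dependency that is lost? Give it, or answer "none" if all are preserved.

none

A3, A4 → A6: restricted closure across fragments reaches A6.
A5, A7 → A2 lies within R2.
A3 → A6 lies within R2.
A2 → A6 lies within R2.
A1, A7 → A2, A6 lies within R2.
A7 → A5 lies within R2.
Every dependency is enforceable on the fragments, so the decomposition is dependency-preserving.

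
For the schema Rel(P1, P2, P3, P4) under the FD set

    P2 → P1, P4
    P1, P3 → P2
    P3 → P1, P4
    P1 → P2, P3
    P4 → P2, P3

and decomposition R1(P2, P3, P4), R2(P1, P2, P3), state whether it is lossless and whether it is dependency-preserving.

lossless and dependency-preserving

Lossless test: (P2, P3)⁺ = {P1, P2, P3, P4}, which contains all of one fragment — lossless.
Dependency preservation: P2 → P1, P4; P3 → P1, P4 are not contained in any single fragment, but the restricted closure of each left-hand side across the fragments still reaches the right-hand side; the remaining FDs each lie inside some fragment. All dependencies are preserved.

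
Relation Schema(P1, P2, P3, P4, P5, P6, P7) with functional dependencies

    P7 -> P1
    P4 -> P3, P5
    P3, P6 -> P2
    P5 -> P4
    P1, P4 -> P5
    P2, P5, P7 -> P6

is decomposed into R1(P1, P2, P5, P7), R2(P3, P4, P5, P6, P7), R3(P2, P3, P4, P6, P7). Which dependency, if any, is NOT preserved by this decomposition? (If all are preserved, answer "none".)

none

P7 → P1 lies within R1.
P4 → P3, P5 lies within R2.
P3, P6 → P2 lies within R3.
P5 → P4 lies within R2.
P1, P4 → P5: restricted closure across fragments reaches P5.
P2, P5, P7 → P6: restricted closure across fragments reaches P6.
Every dependency is enforceable on the fragments, so the decomposition is dependency-preserving.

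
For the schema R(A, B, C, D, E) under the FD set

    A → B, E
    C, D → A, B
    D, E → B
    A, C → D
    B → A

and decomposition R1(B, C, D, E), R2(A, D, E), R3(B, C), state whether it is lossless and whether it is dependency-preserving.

lossless but not dependency-preserving

Lossless test (chase): Rows 1 and 2 agree on D, E; apply D, E→B and equate their B entries. Rows 1 and 2 agree on B; apply B→A and equate their A entries. Rows 1 and 3 agree on B; apply B→A and equate their A entries. Rows 1 and 3 agree on A; apply A→B, E and equate their B, E entries. Rows 1 and 3 agree on A, C; apply A, C→D and equate their D entries. Row 1 is now all distinguished symbols — the join is lossless.
Dependency preservation: the restricted closure of {A} across the fragments never reaches {B, E}, so A → B, E cannot be enforced without a join — not preserved.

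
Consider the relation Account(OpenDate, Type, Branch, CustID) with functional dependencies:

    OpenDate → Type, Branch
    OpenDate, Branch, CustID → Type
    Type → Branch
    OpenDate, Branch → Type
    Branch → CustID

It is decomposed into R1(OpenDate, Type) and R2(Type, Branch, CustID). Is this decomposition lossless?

Yes

Common attributes: R1 ∩ R2 = {Type}.
Closure of {Type}: Type → Branch applies, adding Branch; Branch → CustID applies, adding CustID. So (Type)⁺ = {Type, Branch, CustID}.
This closure contains every attribute of R2, so R1 ∩ R2 → R2. The join is lossless.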